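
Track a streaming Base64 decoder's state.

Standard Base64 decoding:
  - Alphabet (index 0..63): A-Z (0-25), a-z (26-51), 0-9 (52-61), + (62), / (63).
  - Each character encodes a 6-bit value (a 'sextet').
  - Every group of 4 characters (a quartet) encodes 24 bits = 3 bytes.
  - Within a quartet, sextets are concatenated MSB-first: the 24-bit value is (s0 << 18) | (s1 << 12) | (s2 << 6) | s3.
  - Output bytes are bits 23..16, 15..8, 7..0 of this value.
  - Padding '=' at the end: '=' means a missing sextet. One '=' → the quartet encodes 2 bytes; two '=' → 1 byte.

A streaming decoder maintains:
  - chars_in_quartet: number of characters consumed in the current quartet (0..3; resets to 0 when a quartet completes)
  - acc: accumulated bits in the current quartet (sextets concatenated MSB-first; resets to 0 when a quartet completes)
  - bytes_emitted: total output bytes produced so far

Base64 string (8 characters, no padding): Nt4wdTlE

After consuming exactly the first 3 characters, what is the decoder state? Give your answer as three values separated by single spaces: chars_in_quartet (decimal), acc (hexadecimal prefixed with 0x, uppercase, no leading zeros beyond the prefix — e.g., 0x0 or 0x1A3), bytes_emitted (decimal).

After char 0 ('N'=13): chars_in_quartet=1 acc=0xD bytes_emitted=0
After char 1 ('t'=45): chars_in_quartet=2 acc=0x36D bytes_emitted=0
After char 2 ('4'=56): chars_in_quartet=3 acc=0xDB78 bytes_emitted=0

Answer: 3 0xDB78 0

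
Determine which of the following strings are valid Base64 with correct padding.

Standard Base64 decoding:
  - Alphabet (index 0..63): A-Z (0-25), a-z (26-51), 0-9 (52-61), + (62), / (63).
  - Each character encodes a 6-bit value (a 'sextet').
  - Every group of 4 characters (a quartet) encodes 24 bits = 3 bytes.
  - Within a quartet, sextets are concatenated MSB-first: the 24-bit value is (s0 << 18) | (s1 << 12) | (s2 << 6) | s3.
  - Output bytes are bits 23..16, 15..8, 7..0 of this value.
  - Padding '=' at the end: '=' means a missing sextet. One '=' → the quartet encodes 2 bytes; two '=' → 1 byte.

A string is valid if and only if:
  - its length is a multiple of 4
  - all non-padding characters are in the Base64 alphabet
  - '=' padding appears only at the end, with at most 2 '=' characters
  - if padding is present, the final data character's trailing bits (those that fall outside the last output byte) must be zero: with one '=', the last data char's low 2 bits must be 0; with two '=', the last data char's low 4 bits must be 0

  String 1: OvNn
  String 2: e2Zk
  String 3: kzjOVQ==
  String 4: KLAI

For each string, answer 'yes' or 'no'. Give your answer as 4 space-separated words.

String 1: 'OvNn' → valid
String 2: 'e2Zk' → valid
String 3: 'kzjOVQ==' → valid
String 4: 'KLAI' → valid

Answer: yes yes yes yes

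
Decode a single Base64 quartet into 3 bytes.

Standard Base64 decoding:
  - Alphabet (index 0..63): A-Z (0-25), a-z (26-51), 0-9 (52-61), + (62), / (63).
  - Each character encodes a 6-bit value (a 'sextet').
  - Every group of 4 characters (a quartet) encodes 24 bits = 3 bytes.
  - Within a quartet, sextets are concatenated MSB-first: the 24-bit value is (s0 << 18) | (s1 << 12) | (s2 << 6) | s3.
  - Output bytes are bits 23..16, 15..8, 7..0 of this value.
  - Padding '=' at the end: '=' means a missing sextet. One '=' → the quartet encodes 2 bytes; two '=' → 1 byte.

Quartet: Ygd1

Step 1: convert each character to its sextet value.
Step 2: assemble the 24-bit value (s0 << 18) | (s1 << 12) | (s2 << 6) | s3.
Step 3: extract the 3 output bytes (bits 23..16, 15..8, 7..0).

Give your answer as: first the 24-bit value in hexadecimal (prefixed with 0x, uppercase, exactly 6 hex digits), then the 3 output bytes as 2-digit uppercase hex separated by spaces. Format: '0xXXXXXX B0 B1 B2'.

Sextets: Y=24, g=32, d=29, 1=53
24-bit: (24<<18) | (32<<12) | (29<<6) | 53
      = 0x600000 | 0x020000 | 0x000740 | 0x000035
      = 0x620775
Bytes: (v>>16)&0xFF=62, (v>>8)&0xFF=07, v&0xFF=75

Answer: 0x620775 62 07 75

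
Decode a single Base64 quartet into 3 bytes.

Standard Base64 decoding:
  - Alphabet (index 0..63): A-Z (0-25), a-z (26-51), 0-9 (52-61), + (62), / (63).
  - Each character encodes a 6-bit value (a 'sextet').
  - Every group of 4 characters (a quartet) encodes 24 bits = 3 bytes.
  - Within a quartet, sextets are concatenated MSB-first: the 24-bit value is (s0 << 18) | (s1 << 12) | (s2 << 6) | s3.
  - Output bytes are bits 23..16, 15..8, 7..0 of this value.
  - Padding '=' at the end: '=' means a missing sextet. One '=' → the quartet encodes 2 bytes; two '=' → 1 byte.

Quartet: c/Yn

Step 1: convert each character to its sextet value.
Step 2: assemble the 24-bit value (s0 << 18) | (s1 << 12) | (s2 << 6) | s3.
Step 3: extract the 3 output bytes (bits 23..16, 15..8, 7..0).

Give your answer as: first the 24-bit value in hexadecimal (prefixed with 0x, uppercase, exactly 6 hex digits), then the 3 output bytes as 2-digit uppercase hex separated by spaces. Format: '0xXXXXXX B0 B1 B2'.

Answer: 0x73F627 73 F6 27

Derivation:
Sextets: c=28, /=63, Y=24, n=39
24-bit: (28<<18) | (63<<12) | (24<<6) | 39
      = 0x700000 | 0x03F000 | 0x000600 | 0x000027
      = 0x73F627
Bytes: (v>>16)&0xFF=73, (v>>8)&0xFF=F6, v&0xFF=27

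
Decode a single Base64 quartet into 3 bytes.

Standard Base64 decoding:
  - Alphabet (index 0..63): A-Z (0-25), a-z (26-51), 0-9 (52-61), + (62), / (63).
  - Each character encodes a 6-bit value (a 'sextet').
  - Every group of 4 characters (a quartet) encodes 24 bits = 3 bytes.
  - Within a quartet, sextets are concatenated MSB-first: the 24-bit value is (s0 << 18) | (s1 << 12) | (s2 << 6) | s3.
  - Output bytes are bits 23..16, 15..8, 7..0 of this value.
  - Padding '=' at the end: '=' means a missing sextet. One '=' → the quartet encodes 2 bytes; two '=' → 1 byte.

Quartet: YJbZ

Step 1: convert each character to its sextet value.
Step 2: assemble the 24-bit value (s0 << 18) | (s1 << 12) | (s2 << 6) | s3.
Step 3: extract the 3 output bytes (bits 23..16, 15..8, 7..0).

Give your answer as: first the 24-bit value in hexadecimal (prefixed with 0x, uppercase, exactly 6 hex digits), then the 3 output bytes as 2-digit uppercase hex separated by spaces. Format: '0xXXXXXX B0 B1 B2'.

Sextets: Y=24, J=9, b=27, Z=25
24-bit: (24<<18) | (9<<12) | (27<<6) | 25
      = 0x600000 | 0x009000 | 0x0006C0 | 0x000019
      = 0x6096D9
Bytes: (v>>16)&0xFF=60, (v>>8)&0xFF=96, v&0xFF=D9

Answer: 0x6096D9 60 96 D9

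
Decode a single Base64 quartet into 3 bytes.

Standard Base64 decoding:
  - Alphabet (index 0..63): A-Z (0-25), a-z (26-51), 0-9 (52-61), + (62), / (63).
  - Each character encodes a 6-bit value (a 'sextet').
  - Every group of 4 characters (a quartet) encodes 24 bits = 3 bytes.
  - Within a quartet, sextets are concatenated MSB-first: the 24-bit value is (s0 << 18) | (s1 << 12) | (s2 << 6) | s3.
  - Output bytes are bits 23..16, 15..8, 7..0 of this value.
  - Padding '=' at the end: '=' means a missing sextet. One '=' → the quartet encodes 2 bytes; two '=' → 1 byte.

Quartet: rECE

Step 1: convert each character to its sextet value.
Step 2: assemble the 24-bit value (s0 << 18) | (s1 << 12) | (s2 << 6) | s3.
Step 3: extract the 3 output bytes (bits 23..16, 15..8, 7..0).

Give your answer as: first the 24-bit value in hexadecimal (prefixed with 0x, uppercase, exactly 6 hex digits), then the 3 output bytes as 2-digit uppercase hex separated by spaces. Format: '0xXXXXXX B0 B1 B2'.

Sextets: r=43, E=4, C=2, E=4
24-bit: (43<<18) | (4<<12) | (2<<6) | 4
      = 0xAC0000 | 0x004000 | 0x000080 | 0x000004
      = 0xAC4084
Bytes: (v>>16)&0xFF=AC, (v>>8)&0xFF=40, v&0xFF=84

Answer: 0xAC4084 AC 40 84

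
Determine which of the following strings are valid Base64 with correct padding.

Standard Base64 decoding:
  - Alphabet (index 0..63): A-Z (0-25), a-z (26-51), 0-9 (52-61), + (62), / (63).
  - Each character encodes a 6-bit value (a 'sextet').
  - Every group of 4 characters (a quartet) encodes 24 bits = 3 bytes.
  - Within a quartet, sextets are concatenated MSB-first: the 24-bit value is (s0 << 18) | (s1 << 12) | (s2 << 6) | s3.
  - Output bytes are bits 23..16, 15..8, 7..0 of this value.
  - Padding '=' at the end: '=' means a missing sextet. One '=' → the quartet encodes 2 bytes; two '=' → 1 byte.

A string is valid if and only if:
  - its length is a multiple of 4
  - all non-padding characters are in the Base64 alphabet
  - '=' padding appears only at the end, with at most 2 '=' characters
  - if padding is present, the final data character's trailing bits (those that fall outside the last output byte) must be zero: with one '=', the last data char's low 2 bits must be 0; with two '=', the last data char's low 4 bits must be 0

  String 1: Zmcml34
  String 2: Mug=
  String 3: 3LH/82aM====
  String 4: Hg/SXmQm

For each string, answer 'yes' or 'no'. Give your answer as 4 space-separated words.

String 1: 'Zmcml34' → invalid (len=7 not mult of 4)
String 2: 'Mug=' → valid
String 3: '3LH/82aM====' → invalid (4 pad chars (max 2))
String 4: 'Hg/SXmQm' → valid

Answer: no yes no yes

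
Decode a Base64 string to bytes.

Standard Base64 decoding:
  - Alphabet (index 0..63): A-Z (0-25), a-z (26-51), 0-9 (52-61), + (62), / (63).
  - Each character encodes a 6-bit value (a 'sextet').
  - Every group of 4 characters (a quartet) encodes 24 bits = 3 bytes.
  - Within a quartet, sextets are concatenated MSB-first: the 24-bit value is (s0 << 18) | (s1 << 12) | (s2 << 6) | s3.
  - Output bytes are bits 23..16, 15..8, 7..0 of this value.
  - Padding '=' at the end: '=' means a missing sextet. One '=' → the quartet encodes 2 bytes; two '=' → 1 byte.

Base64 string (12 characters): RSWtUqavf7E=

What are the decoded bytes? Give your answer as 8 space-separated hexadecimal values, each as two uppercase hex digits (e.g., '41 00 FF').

After char 0 ('R'=17): chars_in_quartet=1 acc=0x11 bytes_emitted=0
After char 1 ('S'=18): chars_in_quartet=2 acc=0x452 bytes_emitted=0
After char 2 ('W'=22): chars_in_quartet=3 acc=0x11496 bytes_emitted=0
After char 3 ('t'=45): chars_in_quartet=4 acc=0x4525AD -> emit 45 25 AD, reset; bytes_emitted=3
After char 4 ('U'=20): chars_in_quartet=1 acc=0x14 bytes_emitted=3
After char 5 ('q'=42): chars_in_quartet=2 acc=0x52A bytes_emitted=3
After char 6 ('a'=26): chars_in_quartet=3 acc=0x14A9A bytes_emitted=3
After char 7 ('v'=47): chars_in_quartet=4 acc=0x52A6AF -> emit 52 A6 AF, reset; bytes_emitted=6
After char 8 ('f'=31): chars_in_quartet=1 acc=0x1F bytes_emitted=6
After char 9 ('7'=59): chars_in_quartet=2 acc=0x7FB bytes_emitted=6
After char 10 ('E'=4): chars_in_quartet=3 acc=0x1FEC4 bytes_emitted=6
Padding '=': partial quartet acc=0x1FEC4 -> emit 7F B1; bytes_emitted=8

Answer: 45 25 AD 52 A6 AF 7F B1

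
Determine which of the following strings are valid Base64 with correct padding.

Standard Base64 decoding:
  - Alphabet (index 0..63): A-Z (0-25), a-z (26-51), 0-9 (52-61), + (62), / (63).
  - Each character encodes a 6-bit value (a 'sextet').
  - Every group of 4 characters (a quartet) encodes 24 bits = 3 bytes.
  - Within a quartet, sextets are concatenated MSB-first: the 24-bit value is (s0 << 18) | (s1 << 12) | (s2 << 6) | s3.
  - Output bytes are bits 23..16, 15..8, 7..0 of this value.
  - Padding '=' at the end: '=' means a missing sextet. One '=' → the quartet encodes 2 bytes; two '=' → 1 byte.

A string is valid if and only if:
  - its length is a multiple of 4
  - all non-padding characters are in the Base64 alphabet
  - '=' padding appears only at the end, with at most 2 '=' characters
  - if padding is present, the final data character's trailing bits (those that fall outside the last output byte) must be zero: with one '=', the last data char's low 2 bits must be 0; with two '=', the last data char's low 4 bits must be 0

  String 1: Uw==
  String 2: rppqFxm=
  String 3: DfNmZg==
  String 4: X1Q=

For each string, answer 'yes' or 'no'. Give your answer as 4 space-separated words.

String 1: 'Uw==' → valid
String 2: 'rppqFxm=' → invalid (bad trailing bits)
String 3: 'DfNmZg==' → valid
String 4: 'X1Q=' → valid

Answer: yes no yes yes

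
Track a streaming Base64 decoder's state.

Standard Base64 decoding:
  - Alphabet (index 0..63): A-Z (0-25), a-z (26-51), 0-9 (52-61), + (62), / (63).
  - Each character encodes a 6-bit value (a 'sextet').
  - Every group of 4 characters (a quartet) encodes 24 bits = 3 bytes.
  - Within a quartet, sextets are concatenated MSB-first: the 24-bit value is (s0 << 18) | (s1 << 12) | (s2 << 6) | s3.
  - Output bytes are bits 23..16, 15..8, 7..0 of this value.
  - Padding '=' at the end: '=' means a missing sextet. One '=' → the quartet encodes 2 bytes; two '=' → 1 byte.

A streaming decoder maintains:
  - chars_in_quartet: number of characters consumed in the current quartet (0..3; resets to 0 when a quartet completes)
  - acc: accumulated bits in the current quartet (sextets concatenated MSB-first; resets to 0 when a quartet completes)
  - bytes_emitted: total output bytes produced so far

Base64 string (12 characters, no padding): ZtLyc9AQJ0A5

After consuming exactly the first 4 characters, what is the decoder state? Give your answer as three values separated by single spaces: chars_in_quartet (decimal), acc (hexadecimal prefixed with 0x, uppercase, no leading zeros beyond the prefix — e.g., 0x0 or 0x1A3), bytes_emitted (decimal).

After char 0 ('Z'=25): chars_in_quartet=1 acc=0x19 bytes_emitted=0
After char 1 ('t'=45): chars_in_quartet=2 acc=0x66D bytes_emitted=0
After char 2 ('L'=11): chars_in_quartet=3 acc=0x19B4B bytes_emitted=0
After char 3 ('y'=50): chars_in_quartet=4 acc=0x66D2F2 -> emit 66 D2 F2, reset; bytes_emitted=3

Answer: 0 0x0 3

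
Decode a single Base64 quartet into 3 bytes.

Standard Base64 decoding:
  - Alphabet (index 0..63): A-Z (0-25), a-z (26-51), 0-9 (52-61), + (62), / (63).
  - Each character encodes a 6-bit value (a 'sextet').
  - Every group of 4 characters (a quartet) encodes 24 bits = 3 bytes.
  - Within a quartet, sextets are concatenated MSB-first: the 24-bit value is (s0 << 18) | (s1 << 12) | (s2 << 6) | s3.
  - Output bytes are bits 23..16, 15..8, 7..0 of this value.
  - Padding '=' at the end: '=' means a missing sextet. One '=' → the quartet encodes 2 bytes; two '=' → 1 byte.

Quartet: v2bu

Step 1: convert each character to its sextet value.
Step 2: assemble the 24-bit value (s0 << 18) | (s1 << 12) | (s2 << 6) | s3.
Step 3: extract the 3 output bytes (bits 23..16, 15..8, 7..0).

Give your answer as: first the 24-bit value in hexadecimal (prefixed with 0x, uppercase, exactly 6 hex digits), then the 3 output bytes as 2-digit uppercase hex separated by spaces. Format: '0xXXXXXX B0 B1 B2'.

Answer: 0xBF66EE BF 66 EE

Derivation:
Sextets: v=47, 2=54, b=27, u=46
24-bit: (47<<18) | (54<<12) | (27<<6) | 46
      = 0xBC0000 | 0x036000 | 0x0006C0 | 0x00002E
      = 0xBF66EE
Bytes: (v>>16)&0xFF=BF, (v>>8)&0xFF=66, v&0xFF=EE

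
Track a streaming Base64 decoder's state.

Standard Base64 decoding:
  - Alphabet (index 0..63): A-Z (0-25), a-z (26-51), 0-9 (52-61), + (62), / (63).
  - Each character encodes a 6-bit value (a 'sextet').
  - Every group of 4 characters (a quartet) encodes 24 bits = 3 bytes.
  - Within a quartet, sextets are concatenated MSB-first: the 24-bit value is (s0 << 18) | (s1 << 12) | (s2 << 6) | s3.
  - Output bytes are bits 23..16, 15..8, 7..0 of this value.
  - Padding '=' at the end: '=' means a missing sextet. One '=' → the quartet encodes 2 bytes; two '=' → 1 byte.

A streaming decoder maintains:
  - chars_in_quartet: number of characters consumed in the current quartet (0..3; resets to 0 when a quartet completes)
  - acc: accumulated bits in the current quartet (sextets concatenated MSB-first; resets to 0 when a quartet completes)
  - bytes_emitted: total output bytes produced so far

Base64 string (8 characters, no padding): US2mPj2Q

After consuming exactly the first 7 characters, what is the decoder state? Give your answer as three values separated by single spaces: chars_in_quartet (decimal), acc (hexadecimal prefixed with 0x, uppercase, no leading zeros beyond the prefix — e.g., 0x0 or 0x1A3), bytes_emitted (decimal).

Answer: 3 0xF8F6 3

Derivation:
After char 0 ('U'=20): chars_in_quartet=1 acc=0x14 bytes_emitted=0
After char 1 ('S'=18): chars_in_quartet=2 acc=0x512 bytes_emitted=0
After char 2 ('2'=54): chars_in_quartet=3 acc=0x144B6 bytes_emitted=0
After char 3 ('m'=38): chars_in_quartet=4 acc=0x512DA6 -> emit 51 2D A6, reset; bytes_emitted=3
After char 4 ('P'=15): chars_in_quartet=1 acc=0xF bytes_emitted=3
After char 5 ('j'=35): chars_in_quartet=2 acc=0x3E3 bytes_emitted=3
After char 6 ('2'=54): chars_in_quartet=3 acc=0xF8F6 bytes_emitted=3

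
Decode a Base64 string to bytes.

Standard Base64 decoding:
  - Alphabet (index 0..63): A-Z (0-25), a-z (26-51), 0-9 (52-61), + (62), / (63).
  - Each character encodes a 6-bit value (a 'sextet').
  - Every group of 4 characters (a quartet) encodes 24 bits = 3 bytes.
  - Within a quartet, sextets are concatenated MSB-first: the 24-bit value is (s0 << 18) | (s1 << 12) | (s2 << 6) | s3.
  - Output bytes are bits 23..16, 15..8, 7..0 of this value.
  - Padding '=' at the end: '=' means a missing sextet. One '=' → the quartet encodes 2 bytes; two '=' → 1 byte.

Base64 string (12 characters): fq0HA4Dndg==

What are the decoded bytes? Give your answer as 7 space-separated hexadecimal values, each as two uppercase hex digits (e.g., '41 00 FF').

Answer: 7E AD 07 03 80 E7 76

Derivation:
After char 0 ('f'=31): chars_in_quartet=1 acc=0x1F bytes_emitted=0
After char 1 ('q'=42): chars_in_quartet=2 acc=0x7EA bytes_emitted=0
After char 2 ('0'=52): chars_in_quartet=3 acc=0x1FAB4 bytes_emitted=0
After char 3 ('H'=7): chars_in_quartet=4 acc=0x7EAD07 -> emit 7E AD 07, reset; bytes_emitted=3
After char 4 ('A'=0): chars_in_quartet=1 acc=0x0 bytes_emitted=3
After char 5 ('4'=56): chars_in_quartet=2 acc=0x38 bytes_emitted=3
After char 6 ('D'=3): chars_in_quartet=3 acc=0xE03 bytes_emitted=3
After char 7 ('n'=39): chars_in_quartet=4 acc=0x380E7 -> emit 03 80 E7, reset; bytes_emitted=6
After char 8 ('d'=29): chars_in_quartet=1 acc=0x1D bytes_emitted=6
After char 9 ('g'=32): chars_in_quartet=2 acc=0x760 bytes_emitted=6
Padding '==': partial quartet acc=0x760 -> emit 76; bytes_emitted=7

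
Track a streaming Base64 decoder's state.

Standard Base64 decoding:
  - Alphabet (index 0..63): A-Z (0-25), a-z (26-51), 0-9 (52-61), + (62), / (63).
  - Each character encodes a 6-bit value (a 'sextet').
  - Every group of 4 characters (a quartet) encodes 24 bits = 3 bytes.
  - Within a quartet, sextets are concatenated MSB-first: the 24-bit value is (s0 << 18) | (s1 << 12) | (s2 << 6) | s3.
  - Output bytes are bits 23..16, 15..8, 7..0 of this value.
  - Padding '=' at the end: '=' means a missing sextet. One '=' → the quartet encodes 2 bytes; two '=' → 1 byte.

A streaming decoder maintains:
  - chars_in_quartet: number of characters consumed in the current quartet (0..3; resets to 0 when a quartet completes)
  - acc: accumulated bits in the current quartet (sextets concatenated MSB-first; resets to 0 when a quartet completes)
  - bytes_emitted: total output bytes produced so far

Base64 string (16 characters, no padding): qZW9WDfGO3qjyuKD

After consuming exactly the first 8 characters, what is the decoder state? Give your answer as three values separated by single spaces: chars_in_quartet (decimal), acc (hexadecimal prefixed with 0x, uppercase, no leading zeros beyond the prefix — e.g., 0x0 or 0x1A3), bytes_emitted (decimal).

After char 0 ('q'=42): chars_in_quartet=1 acc=0x2A bytes_emitted=0
After char 1 ('Z'=25): chars_in_quartet=2 acc=0xA99 bytes_emitted=0
After char 2 ('W'=22): chars_in_quartet=3 acc=0x2A656 bytes_emitted=0
After char 3 ('9'=61): chars_in_quartet=4 acc=0xA995BD -> emit A9 95 BD, reset; bytes_emitted=3
After char 4 ('W'=22): chars_in_quartet=1 acc=0x16 bytes_emitted=3
After char 5 ('D'=3): chars_in_quartet=2 acc=0x583 bytes_emitted=3
After char 6 ('f'=31): chars_in_quartet=3 acc=0x160DF bytes_emitted=3
After char 7 ('G'=6): chars_in_quartet=4 acc=0x5837C6 -> emit 58 37 C6, reset; bytes_emitted=6

Answer: 0 0x0 6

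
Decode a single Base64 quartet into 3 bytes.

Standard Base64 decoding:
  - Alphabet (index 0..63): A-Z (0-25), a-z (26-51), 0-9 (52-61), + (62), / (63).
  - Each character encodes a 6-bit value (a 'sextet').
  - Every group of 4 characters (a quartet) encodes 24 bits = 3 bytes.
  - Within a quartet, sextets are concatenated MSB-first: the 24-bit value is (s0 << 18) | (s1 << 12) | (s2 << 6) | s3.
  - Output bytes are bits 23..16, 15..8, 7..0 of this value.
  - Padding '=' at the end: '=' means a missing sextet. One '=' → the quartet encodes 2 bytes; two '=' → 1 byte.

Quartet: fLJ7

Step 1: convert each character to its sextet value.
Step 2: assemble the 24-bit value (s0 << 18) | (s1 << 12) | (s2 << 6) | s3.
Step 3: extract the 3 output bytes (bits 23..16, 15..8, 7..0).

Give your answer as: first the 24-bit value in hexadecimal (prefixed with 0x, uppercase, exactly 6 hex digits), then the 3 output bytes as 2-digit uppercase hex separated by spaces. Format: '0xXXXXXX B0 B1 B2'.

Sextets: f=31, L=11, J=9, 7=59
24-bit: (31<<18) | (11<<12) | (9<<6) | 59
      = 0x7C0000 | 0x00B000 | 0x000240 | 0x00003B
      = 0x7CB27B
Bytes: (v>>16)&0xFF=7C, (v>>8)&0xFF=B2, v&0xFF=7B

Answer: 0x7CB27B 7C B2 7B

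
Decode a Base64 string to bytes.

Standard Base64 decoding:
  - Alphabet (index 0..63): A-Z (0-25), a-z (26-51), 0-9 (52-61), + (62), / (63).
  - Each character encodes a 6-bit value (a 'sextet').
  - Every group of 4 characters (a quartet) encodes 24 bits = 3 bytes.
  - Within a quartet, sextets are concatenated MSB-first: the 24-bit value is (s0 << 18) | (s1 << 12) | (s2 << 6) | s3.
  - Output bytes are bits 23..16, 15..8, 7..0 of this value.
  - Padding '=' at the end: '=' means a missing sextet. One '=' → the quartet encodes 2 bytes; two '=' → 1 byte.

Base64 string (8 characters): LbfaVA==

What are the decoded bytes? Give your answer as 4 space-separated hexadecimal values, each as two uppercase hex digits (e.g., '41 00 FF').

Answer: 2D B7 DA 54

Derivation:
After char 0 ('L'=11): chars_in_quartet=1 acc=0xB bytes_emitted=0
After char 1 ('b'=27): chars_in_quartet=2 acc=0x2DB bytes_emitted=0
After char 2 ('f'=31): chars_in_quartet=3 acc=0xB6DF bytes_emitted=0
After char 3 ('a'=26): chars_in_quartet=4 acc=0x2DB7DA -> emit 2D B7 DA, reset; bytes_emitted=3
After char 4 ('V'=21): chars_in_quartet=1 acc=0x15 bytes_emitted=3
After char 5 ('A'=0): chars_in_quartet=2 acc=0x540 bytes_emitted=3
Padding '==': partial quartet acc=0x540 -> emit 54; bytes_emitted=4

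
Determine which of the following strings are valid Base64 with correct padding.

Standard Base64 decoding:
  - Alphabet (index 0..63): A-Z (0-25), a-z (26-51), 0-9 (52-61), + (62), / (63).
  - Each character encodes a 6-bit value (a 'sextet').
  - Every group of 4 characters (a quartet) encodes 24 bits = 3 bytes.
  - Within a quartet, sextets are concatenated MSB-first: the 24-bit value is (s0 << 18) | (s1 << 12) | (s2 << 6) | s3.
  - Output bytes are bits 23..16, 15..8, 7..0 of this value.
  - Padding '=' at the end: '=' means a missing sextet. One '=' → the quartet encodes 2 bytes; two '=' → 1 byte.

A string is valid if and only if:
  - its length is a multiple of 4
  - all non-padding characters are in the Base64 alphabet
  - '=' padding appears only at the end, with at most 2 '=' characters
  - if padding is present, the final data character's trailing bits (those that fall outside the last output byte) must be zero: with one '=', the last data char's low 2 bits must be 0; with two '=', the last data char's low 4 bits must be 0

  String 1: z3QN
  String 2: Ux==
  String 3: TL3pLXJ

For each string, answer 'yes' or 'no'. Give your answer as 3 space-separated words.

Answer: yes no no

Derivation:
String 1: 'z3QN' → valid
String 2: 'Ux==' → invalid (bad trailing bits)
String 3: 'TL3pLXJ' → invalid (len=7 not mult of 4)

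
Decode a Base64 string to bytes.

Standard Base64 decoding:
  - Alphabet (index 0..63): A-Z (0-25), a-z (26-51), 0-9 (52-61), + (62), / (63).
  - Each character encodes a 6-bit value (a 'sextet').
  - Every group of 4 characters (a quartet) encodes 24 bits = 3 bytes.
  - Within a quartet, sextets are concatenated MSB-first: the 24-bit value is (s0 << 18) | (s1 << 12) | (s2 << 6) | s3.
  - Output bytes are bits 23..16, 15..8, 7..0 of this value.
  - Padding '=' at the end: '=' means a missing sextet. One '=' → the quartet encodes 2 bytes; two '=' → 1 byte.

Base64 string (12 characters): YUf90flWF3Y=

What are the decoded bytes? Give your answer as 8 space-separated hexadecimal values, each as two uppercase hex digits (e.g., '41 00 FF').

Answer: 61 47 FD D1 F9 56 17 76

Derivation:
After char 0 ('Y'=24): chars_in_quartet=1 acc=0x18 bytes_emitted=0
After char 1 ('U'=20): chars_in_quartet=2 acc=0x614 bytes_emitted=0
After char 2 ('f'=31): chars_in_quartet=3 acc=0x1851F bytes_emitted=0
After char 3 ('9'=61): chars_in_quartet=4 acc=0x6147FD -> emit 61 47 FD, reset; bytes_emitted=3
After char 4 ('0'=52): chars_in_quartet=1 acc=0x34 bytes_emitted=3
After char 5 ('f'=31): chars_in_quartet=2 acc=0xD1F bytes_emitted=3
After char 6 ('l'=37): chars_in_quartet=3 acc=0x347E5 bytes_emitted=3
After char 7 ('W'=22): chars_in_quartet=4 acc=0xD1F956 -> emit D1 F9 56, reset; bytes_emitted=6
After char 8 ('F'=5): chars_in_quartet=1 acc=0x5 bytes_emitted=6
After char 9 ('3'=55): chars_in_quartet=2 acc=0x177 bytes_emitted=6
After char 10 ('Y'=24): chars_in_quartet=3 acc=0x5DD8 bytes_emitted=6
Padding '=': partial quartet acc=0x5DD8 -> emit 17 76; bytes_emitted=8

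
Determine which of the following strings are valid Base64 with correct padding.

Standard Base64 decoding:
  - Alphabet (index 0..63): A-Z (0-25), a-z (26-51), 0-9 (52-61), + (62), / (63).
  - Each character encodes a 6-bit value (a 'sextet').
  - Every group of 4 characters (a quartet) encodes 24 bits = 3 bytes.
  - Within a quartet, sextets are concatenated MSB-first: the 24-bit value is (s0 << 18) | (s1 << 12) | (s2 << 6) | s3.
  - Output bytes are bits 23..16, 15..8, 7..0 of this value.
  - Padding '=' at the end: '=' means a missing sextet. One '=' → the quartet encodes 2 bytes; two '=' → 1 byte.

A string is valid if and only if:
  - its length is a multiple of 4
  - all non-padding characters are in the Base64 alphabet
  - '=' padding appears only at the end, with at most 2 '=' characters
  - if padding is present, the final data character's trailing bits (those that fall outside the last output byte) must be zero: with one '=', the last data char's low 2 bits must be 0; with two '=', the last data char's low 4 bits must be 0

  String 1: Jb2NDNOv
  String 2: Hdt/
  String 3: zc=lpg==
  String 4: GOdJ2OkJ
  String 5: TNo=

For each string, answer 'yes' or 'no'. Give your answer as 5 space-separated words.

Answer: yes yes no yes yes

Derivation:
String 1: 'Jb2NDNOv' → valid
String 2: 'Hdt/' → valid
String 3: 'zc=lpg==' → invalid (bad char(s): ['=']; '=' in middle)
String 4: 'GOdJ2OkJ' → valid
String 5: 'TNo=' → valid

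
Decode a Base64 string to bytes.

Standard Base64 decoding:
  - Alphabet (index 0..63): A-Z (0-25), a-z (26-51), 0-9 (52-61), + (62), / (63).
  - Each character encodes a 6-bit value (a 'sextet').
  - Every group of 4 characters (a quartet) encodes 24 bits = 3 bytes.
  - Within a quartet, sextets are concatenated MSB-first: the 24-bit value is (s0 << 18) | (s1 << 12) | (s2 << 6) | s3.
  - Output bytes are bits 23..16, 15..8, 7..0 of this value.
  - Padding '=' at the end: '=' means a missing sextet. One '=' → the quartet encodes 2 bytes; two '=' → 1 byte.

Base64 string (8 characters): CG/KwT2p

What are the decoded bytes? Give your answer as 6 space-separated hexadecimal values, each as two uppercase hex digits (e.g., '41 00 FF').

After char 0 ('C'=2): chars_in_quartet=1 acc=0x2 bytes_emitted=0
After char 1 ('G'=6): chars_in_quartet=2 acc=0x86 bytes_emitted=0
After char 2 ('/'=63): chars_in_quartet=3 acc=0x21BF bytes_emitted=0
After char 3 ('K'=10): chars_in_quartet=4 acc=0x86FCA -> emit 08 6F CA, reset; bytes_emitted=3
After char 4 ('w'=48): chars_in_quartet=1 acc=0x30 bytes_emitted=3
After char 5 ('T'=19): chars_in_quartet=2 acc=0xC13 bytes_emitted=3
After char 6 ('2'=54): chars_in_quartet=3 acc=0x304F6 bytes_emitted=3
After char 7 ('p'=41): chars_in_quartet=4 acc=0xC13DA9 -> emit C1 3D A9, reset; bytes_emitted=6

Answer: 08 6F CA C1 3D A9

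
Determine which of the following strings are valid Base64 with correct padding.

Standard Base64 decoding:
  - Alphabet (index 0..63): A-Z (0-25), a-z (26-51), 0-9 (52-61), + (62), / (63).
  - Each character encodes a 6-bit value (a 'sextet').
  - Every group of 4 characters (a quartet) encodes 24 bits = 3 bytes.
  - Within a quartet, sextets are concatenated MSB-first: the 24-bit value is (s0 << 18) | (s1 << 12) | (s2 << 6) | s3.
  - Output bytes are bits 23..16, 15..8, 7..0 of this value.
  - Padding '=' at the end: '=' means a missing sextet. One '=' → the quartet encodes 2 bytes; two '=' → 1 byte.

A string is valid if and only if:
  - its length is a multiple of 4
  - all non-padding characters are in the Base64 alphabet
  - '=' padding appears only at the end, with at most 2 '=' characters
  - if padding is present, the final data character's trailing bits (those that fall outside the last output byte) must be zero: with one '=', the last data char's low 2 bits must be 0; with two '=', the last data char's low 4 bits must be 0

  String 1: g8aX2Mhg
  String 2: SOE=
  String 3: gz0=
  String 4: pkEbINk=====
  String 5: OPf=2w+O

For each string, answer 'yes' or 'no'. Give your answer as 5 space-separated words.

Answer: yes yes yes no no

Derivation:
String 1: 'g8aX2Mhg' → valid
String 2: 'SOE=' → valid
String 3: 'gz0=' → valid
String 4: 'pkEbINk=====' → invalid (5 pad chars (max 2))
String 5: 'OPf=2w+O' → invalid (bad char(s): ['=']; '=' in middle)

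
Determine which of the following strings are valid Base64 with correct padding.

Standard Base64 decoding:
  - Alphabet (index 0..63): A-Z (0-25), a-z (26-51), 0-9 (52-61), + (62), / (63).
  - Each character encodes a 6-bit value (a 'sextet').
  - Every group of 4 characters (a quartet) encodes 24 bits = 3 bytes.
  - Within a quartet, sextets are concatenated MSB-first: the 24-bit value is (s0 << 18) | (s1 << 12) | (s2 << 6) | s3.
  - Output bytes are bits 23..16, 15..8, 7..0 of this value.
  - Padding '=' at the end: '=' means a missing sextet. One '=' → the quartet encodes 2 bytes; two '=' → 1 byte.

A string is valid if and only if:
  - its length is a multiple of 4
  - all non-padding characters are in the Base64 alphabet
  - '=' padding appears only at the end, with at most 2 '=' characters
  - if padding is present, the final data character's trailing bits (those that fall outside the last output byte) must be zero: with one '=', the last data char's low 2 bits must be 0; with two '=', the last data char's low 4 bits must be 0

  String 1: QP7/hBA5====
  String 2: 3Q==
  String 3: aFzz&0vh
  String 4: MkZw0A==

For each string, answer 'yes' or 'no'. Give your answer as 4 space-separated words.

String 1: 'QP7/hBA5====' → invalid (4 pad chars (max 2))
String 2: '3Q==' → valid
String 3: 'aFzz&0vh' → invalid (bad char(s): ['&'])
String 4: 'MkZw0A==' → valid

Answer: no yes no yes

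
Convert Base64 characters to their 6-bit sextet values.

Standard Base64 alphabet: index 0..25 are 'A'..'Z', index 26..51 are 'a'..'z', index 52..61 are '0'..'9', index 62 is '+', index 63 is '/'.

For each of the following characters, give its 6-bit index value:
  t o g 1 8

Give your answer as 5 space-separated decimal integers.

't': a..z range, 26 + ord('t') − ord('a') = 45
'o': a..z range, 26 + ord('o') − ord('a') = 40
'g': a..z range, 26 + ord('g') − ord('a') = 32
'1': 0..9 range, 52 + ord('1') − ord('0') = 53
'8': 0..9 range, 52 + ord('8') − ord('0') = 60

Answer: 45 40 32 53 60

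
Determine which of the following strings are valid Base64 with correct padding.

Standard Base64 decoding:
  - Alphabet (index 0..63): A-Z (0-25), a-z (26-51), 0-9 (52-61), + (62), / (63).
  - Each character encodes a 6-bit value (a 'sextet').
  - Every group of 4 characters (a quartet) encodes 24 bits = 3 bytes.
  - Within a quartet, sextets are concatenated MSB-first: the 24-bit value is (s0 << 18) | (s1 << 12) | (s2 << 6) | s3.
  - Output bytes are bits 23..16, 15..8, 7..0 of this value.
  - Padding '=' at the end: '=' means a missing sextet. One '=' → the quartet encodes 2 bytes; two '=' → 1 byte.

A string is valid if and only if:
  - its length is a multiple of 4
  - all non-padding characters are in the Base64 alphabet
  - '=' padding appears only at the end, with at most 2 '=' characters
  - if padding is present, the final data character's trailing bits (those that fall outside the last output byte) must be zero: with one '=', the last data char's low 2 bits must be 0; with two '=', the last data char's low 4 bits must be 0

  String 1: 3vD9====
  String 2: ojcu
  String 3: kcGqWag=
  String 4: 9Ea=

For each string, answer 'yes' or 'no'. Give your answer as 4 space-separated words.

Answer: no yes yes no

Derivation:
String 1: '3vD9====' → invalid (4 pad chars (max 2))
String 2: 'ojcu' → valid
String 3: 'kcGqWag=' → valid
String 4: '9Ea=' → invalid (bad trailing bits)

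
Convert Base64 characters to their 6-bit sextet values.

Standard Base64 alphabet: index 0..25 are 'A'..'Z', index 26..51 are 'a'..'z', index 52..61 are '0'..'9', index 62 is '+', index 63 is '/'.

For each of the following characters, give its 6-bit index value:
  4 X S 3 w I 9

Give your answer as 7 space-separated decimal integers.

Answer: 56 23 18 55 48 8 61

Derivation:
'4': 0..9 range, 52 + ord('4') − ord('0') = 56
'X': A..Z range, ord('X') − ord('A') = 23
'S': A..Z range, ord('S') − ord('A') = 18
'3': 0..9 range, 52 + ord('3') − ord('0') = 55
'w': a..z range, 26 + ord('w') − ord('a') = 48
'I': A..Z range, ord('I') − ord('A') = 8
'9': 0..9 range, 52 + ord('9') − ord('0') = 61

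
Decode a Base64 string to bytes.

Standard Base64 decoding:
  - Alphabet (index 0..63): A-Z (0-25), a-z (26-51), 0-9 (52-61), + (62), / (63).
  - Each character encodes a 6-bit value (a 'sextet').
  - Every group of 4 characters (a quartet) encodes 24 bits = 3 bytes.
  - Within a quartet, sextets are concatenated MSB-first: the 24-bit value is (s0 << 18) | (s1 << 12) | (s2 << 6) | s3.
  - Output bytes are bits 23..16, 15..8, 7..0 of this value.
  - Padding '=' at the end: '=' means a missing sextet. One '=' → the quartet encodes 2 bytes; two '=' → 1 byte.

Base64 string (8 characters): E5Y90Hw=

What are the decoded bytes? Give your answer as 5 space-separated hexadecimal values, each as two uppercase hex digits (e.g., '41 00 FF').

After char 0 ('E'=4): chars_in_quartet=1 acc=0x4 bytes_emitted=0
After char 1 ('5'=57): chars_in_quartet=2 acc=0x139 bytes_emitted=0
After char 2 ('Y'=24): chars_in_quartet=3 acc=0x4E58 bytes_emitted=0
After char 3 ('9'=61): chars_in_quartet=4 acc=0x13963D -> emit 13 96 3D, reset; bytes_emitted=3
After char 4 ('0'=52): chars_in_quartet=1 acc=0x34 bytes_emitted=3
After char 5 ('H'=7): chars_in_quartet=2 acc=0xD07 bytes_emitted=3
After char 6 ('w'=48): chars_in_quartet=3 acc=0x341F0 bytes_emitted=3
Padding '=': partial quartet acc=0x341F0 -> emit D0 7C; bytes_emitted=5

Answer: 13 96 3D D0 7C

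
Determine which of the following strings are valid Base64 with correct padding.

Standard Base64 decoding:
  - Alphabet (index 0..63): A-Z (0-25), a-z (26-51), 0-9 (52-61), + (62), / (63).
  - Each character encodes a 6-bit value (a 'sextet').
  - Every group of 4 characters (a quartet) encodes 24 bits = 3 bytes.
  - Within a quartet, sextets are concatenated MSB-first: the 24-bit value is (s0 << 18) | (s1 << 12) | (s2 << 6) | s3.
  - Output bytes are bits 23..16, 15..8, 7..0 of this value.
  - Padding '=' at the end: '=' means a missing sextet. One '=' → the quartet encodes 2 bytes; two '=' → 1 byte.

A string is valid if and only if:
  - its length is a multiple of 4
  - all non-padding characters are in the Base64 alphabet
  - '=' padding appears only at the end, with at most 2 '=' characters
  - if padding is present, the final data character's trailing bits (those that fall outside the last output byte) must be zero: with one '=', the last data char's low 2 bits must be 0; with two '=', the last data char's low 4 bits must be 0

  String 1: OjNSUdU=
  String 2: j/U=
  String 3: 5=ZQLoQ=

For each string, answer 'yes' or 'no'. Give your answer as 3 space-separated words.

Answer: yes yes no

Derivation:
String 1: 'OjNSUdU=' → valid
String 2: 'j/U=' → valid
String 3: '5=ZQLoQ=' → invalid (bad char(s): ['=']; '=' in middle)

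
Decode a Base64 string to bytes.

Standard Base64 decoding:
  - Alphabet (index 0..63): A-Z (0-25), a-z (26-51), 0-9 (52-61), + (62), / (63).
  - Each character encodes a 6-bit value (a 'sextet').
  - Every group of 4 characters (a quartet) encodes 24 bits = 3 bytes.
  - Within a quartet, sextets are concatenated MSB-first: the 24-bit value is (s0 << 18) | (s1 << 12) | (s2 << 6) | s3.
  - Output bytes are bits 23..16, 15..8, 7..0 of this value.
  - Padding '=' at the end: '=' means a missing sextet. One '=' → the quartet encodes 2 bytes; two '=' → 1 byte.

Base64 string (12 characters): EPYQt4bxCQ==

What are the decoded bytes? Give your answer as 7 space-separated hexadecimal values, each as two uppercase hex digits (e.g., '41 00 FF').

After char 0 ('E'=4): chars_in_quartet=1 acc=0x4 bytes_emitted=0
After char 1 ('P'=15): chars_in_quartet=2 acc=0x10F bytes_emitted=0
After char 2 ('Y'=24): chars_in_quartet=3 acc=0x43D8 bytes_emitted=0
After char 3 ('Q'=16): chars_in_quartet=4 acc=0x10F610 -> emit 10 F6 10, reset; bytes_emitted=3
After char 4 ('t'=45): chars_in_quartet=1 acc=0x2D bytes_emitted=3
After char 5 ('4'=56): chars_in_quartet=2 acc=0xB78 bytes_emitted=3
After char 6 ('b'=27): chars_in_quartet=3 acc=0x2DE1B bytes_emitted=3
After char 7 ('x'=49): chars_in_quartet=4 acc=0xB786F1 -> emit B7 86 F1, reset; bytes_emitted=6
After char 8 ('C'=2): chars_in_quartet=1 acc=0x2 bytes_emitted=6
After char 9 ('Q'=16): chars_in_quartet=2 acc=0x90 bytes_emitted=6
Padding '==': partial quartet acc=0x90 -> emit 09; bytes_emitted=7

Answer: 10 F6 10 B7 86 F1 09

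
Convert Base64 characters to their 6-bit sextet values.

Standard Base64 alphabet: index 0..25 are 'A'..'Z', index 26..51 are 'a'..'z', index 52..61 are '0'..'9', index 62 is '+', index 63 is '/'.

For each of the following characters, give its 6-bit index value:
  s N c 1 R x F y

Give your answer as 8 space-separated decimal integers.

's': a..z range, 26 + ord('s') − ord('a') = 44
'N': A..Z range, ord('N') − ord('A') = 13
'c': a..z range, 26 + ord('c') − ord('a') = 28
'1': 0..9 range, 52 + ord('1') − ord('0') = 53
'R': A..Z range, ord('R') − ord('A') = 17
'x': a..z range, 26 + ord('x') − ord('a') = 49
'F': A..Z range, ord('F') − ord('A') = 5
'y': a..z range, 26 + ord('y') − ord('a') = 50

Answer: 44 13 28 53 17 49 5 50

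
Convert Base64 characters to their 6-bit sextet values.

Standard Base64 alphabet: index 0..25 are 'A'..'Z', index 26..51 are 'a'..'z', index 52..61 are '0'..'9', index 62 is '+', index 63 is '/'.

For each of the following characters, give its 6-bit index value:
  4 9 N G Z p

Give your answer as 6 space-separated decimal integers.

Answer: 56 61 13 6 25 41

Derivation:
'4': 0..9 range, 52 + ord('4') − ord('0') = 56
'9': 0..9 range, 52 + ord('9') − ord('0') = 61
'N': A..Z range, ord('N') − ord('A') = 13
'G': A..Z range, ord('G') − ord('A') = 6
'Z': A..Z range, ord('Z') − ord('A') = 25
'p': a..z range, 26 + ord('p') − ord('a') = 41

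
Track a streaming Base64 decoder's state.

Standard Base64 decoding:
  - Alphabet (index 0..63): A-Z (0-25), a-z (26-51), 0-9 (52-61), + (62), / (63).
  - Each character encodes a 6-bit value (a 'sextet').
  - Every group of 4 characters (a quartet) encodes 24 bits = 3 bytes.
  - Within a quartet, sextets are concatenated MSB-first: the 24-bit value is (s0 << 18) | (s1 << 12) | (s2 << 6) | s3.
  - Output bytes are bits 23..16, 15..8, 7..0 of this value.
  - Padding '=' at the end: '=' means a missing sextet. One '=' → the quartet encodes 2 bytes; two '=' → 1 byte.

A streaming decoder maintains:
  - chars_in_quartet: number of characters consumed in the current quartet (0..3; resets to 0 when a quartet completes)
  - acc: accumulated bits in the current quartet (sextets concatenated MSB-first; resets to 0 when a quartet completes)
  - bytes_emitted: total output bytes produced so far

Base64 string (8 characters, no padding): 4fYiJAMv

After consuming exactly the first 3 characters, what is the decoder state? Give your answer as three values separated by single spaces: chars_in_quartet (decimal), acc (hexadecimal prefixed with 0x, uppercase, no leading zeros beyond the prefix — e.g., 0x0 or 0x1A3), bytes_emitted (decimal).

After char 0 ('4'=56): chars_in_quartet=1 acc=0x38 bytes_emitted=0
After char 1 ('f'=31): chars_in_quartet=2 acc=0xE1F bytes_emitted=0
After char 2 ('Y'=24): chars_in_quartet=3 acc=0x387D8 bytes_emitted=0

Answer: 3 0x387D8 0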